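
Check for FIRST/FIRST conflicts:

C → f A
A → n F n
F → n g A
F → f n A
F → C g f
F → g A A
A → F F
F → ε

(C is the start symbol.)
A FIRST/FIRST conflict occurs when two productions N → α and N → β for the same non-terminal have FIRST(α) ∩ FIRST(β) ≠ ∅ (with ε ∈ FIRST of a nullable right-hand side, so two nullable alternatives also conflict).

FIRST sets of the non-terminals at (or reachable through a nullable prefix from) the front of some alternative:
  FIRST(F) = { 'f', 'g', 'n', ε }
  FIRST(C) = { 'f' }

Productions for A:
  A → n F n: FIRST = { 'n' }
  A → F F: FIRST = { 'f', 'g', 'n', ε }
Productions for F:
  F → n g A: FIRST = { 'n' }
  F → f n A: FIRST = { 'f' }
  F → C g f: FIRST = { 'f' }
  F → g A A: FIRST = { 'g' }
  F → ε: FIRST = { ε }
C has only one production, so no FIRST/FIRST conflict is possible there.

Conflict for A: A → n F n and A → F F
  Overlap: { 'n' }
Conflict for F: F → f n A and F → C g f
  Overlap: { 'f' }

Answer: Yes. A → n F n / A → F F on { 'n' }; F → f n A / F → C g f on { 'f' }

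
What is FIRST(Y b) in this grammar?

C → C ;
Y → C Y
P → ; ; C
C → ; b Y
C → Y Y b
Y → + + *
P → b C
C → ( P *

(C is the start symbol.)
{ '(', '+', ';' }

FIRST sets of the non-terminals involved (from the grammar, by fixed-point iteration):
  FIRST(Y) = { '(', '+', ';' }

To compute FIRST(Y b), process the symbols left to right:
Symbol Y is a non-terminal. Add FIRST(Y) \ {ε} = { '(', '+', ';' }
Y is not nullable (ε ∉ FIRST(Y)), so stop here.
FIRST(Y b) = { '(', '+', ';' }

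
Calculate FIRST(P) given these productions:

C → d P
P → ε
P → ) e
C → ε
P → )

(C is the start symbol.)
{ ')', ε }

To compute FIRST(P), examine every production with P on the left-hand side, reading each right-hand side left to right until a non-nullable symbol is reached.

From P → ε:
  - ε-production, so ε ∈ FIRST(P)
From P → ) e:
  - ')' is a terminal: add ')' and stop
From P → ):
  - ')' is a terminal: add ')' and stop

Collecting: FIRST(P) = { ')', ε }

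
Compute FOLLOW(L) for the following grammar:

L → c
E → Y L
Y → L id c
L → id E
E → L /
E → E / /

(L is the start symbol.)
{ $, '/', 'id' }

To compute FOLLOW(L), find every occurrence of L on a right-hand side N → α L β: add FIRST(β) \ {ε}, and if β is empty or nullable also add FOLLOW(N). Iterate to a fixed point.

L is the start symbol, so $ ∈ FOLLOW(L).
In E → Y L: L is at the end, add FOLLOW(E)
In Y → L id c: L is followed by id c, add FIRST(id c) \ {ε} = { 'id' }
In E → L /: L is followed by '/', add FIRST('/') \ {ε} = { '/' }

The FOLLOW sets referred to above (computed the same way, to a fixed point):
  FOLLOW(E) = { $, '/', 'id' }

Taking the union: FOLLOW(L) = { $, '/', 'id' }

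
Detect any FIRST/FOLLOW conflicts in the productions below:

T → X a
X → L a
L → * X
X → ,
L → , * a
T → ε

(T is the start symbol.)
No FIRST/FOLLOW conflicts.

A FIRST/FOLLOW conflict occurs when a non-terminal N has a nullable alternative N → β (β ⇒* ε) and another alternative N → α with FIRST(α) ∩ FOLLOW(N) ≠ ∅: on such a lookahead the parser cannot decide between expanding α and letting N vanish via β.

Nullable non-terminals: T.
FIRST sets used below: FIRST(X) = { '*', ',' }

T: nullable alternative(s) T → ε; FOLLOW(T) = { $ }
  T → X a: FIRST \ {ε} = { '*', ',' } — disjoint from FOLLOW(T)
  T → ε: FIRST \ {ε} = { } — this is the only nullable alternative, skip

L, X have no nullable alternative, so no FIRST/FOLLOW check is needed there.

No FIRST/FOLLOW conflicts found.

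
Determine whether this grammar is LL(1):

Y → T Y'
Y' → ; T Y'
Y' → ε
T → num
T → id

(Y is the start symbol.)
A grammar is LL(1) if for each non-terminal N with multiple productions, the predict sets of those productions are pairwise disjoint, where PREDICT(N → α) = (FIRST(α) \ {ε}) ∪ (FOLLOW(N) if α ⇒* ε).

Relevant sets:
  FOLLOW(Y') = { $ }

For Y':
  PREDICT(Y' → ';' T Y') = { ';' }
  PREDICT(Y' → ε) = { $ }
For T:
  PREDICT(T → num) = { 'num' }
  PREDICT(T → id) = { 'id' }
Y has a single production, so nothing to check there.

All predict sets are disjoint. The grammar IS LL(1).

Answer: Yes, the grammar is LL(1).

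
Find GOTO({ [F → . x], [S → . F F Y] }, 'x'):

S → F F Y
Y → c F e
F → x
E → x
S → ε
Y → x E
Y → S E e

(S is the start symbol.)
{ [F → x .] }

GOTO(I, 'x') = CLOSURE({ [A → αX.β] : [A → α.Xβ] ∈ I, X = 'x' })

Items with dot before 'x', with the dot advanced:
  [F → . x] → [F → x .]
Closure adds nothing (no advanced item has the dot before a non-terminal).

GOTO = { [F → x .] }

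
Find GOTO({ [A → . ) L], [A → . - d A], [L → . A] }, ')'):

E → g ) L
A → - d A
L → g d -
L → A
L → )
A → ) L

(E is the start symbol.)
GOTO(I, ')') = CLOSURE({ [A → αX.β] : [A → α.Xβ] ∈ I, X = ')' })

Items with dot before ')', with the dot advanced:
  [A → . ) L] → [A → ) . L]
Closure of the advanced items:
  [A → ) . L] has the dot before L: add [L → . g d -], [L → . A], [L → . )]
  [L → . A] has the dot before A: add [A → . - d A], [A → . ) L]

GOTO = { [A → ) . L], [A → . ) L], [A → . - d A], [L → . )], [L → . A], [L → . g d -] }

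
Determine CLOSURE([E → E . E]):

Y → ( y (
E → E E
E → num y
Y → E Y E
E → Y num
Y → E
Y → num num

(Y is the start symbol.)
{ [E → . E E], [E → . Y num], [E → . num y], [E → E . E], [Y → . ( y (], [Y → . E Y E], [Y → . E], [Y → . num num] }

Start with: [E → E . E]
  [E → E . E] has the dot before E: add [E → . E E], [E → . num y], [E → . Y num]
  [E → . Y num] has the dot before Y: add [Y → . ( y (], [Y → . E Y E], [Y → . E], [Y → . num num]
No further items can be added.

CLOSURE = { [E → . E E], [E → . Y num], [E → . num y], [E → E . E], [Y → . ( y (], [Y → . E Y E], [Y → . E], [Y → . num num] }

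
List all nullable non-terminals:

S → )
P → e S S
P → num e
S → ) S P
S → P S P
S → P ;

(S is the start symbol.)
None

There are no ε-productions, so no non-terminal can derive ε.
No non-terminals are nullable.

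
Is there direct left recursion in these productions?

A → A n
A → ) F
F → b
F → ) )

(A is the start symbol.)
Direct left recursion occurs when N → N α for some non-terminal N (the right-hand side begins with the left-hand side itself).

A → A n: LEFT RECURSIVE (starts with A)
A → ) F: starts with ')'
F → b: starts with b
F → ) ): starts with ')'

The grammar has direct left recursion on: A.

Answer: Yes, A is left-recursive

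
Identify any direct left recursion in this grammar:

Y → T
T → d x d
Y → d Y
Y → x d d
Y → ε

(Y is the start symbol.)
Direct left recursion occurs when N → N α for some non-terminal N (the right-hand side begins with the left-hand side itself).

Y → T: starts with T
T → d x d: starts with d
Y → d Y: starts with d
Y → x d d: starts with x
Y → ε: starts with ε

No direct left recursion found.

Answer: No direct left recursion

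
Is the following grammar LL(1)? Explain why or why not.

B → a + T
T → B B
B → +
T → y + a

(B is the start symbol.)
Relevant sets:
  FIRST(B) = { '+', 'a' }

For B:
  PREDICT(B → a '+' T) = { 'a' }
  PREDICT(B → '+') = { '+' }
For T:
  PREDICT(T → B B) = { '+', 'a' }
  PREDICT(T → y '+' a) = { 'y' }

All predict sets are disjoint. The grammar IS LL(1).

Answer: Yes, the grammar is LL(1).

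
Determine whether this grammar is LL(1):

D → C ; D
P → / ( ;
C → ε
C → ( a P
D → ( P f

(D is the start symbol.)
No. Predict set conflict for D: { '(' }

A grammar is LL(1) if for each non-terminal N with multiple productions, the predict sets of those productions are pairwise disjoint, where PREDICT(N → α) = (FIRST(α) \ {ε}) ∪ (FOLLOW(N) if α ⇒* ε).

Relevant sets:
  FIRST(C) = { '(', ε }
  FOLLOW(C) = { ';' }

For D:
  PREDICT(D → C ';' D) = { '(', ';' }
  PREDICT(D → '(' P f) = { '(' }
For C:
  PREDICT(C → ε) = { ';' }
  PREDICT(C → '(' a P) = { '(' }
P has a single production, so nothing to check there.

Conflict found: Predict set conflict for D: { '(' }
The grammar is NOT LL(1).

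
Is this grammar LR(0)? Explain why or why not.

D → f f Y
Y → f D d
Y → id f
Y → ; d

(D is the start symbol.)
A grammar is LR(0) if no state in the canonical LR(0) collection has:
  - both a shift item (dot before a terminal) and a complete item (shift-reduce conflict), or
  - two or more complete items (reduce-reduce conflict; the accept item [D' → D .] counts as a complete item here).

Augment with D' → D and build the canonical LR(0) collection (I0 = CLOSURE({[D' → . D]}), then GOTO on every symbol after a dot until no new states appear). It has 12 states:
  I0: { [D → . f f Y], [D' → . D] }  — shift
  I1: { [D' → D .] }  — accept
  I2: { [D → f . f Y] }  — shift
  I3: { [D → f f . Y], [Y → . ; d], [Y → . f D d], [Y → . id f] }  — shift
  I4: { [Y → ; . d] }  — shift
  I5: { [D → f f Y .] }  — reduce
  I6: { [D → . f f Y], [Y → f . D d] }  — shift
  I7: { [Y → id . f] }  — shift
  I8: { [Y → id f .] }  — reduce
  I9: { [Y → f D . d] }  — shift
  I10: { [Y → f D d .] }  — reduce
  I11: { [Y → ; d .] }  — reduce

Every state is either a pure shift/goto state or contains exactly one complete item and nothing to shift — no conflicts. The grammar is LR(0).

Answer: Yes, the grammar is LR(0)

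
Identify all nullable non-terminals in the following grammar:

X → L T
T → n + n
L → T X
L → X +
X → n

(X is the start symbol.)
There are no ε-productions, so no non-terminal can derive ε.
No non-terminals are nullable.

Answer: None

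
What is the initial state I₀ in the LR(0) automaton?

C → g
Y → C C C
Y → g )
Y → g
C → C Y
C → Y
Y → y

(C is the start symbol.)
First, augment the grammar with C' → C
I₀ = CLOSURE({ [C' → . C] }):
  [C' → . C] has the dot before C: add [C → . g], [C → . C Y], [C → . Y]
  [C → . Y] has the dot before Y: add [Y → . C C C], [Y → . g )], [Y → . g], [Y → . y]
No further items can be added.

I₀ = { [C → . C Y], [C → . Y], [C → . g], [C' → . C], [Y → . C C C], [Y → . g )], [Y → . g], [Y → . y] }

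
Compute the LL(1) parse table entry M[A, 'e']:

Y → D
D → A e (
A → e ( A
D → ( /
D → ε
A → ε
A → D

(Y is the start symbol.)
A → e ( A, A → ε, A → D

To find M[A, 'e'], we find productions for A where 'e' is in the predict set (PREDICT(N → α) = (FIRST(α) \ {ε}) ∪ (FOLLOW(N) if α ⇒* ε)).

Relevant sets:
  FIRST(D) = { '(', 'e', ε }
  FOLLOW(A) = { 'e' }

A → e ( A: PREDICT = { 'e' }
  'e' is in predict set, so this production goes in M[A, 'e']
A → ε: PREDICT = { 'e' }
  'e' is in predict set, so this production goes in M[A, 'e']
A → D: PREDICT = { '(', 'e' }
  'e' is in predict set, so this production goes in M[A, 'e']

M[A, 'e'] = A → e ( A, A → ε, A → D  (a multiply-defined cell — the grammar is not LL(1))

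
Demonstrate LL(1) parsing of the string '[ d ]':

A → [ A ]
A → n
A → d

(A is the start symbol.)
Stack is shown with the top on the left.

Stack    Input    Action
------------------------
A $      [ d ] $  output A → [ A ]
[ A ] $  [ d ] $  match '['
A ] $    d ] $    output A → d
d ] $    d ] $    match 'd'
] $      ] $      match ']'
$        $        accept

The string is accepted.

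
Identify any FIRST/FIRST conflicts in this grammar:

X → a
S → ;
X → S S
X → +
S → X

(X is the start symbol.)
Yes. X → a / X → S S on { 'a' }; X → S S / X → '+' on { '+' }; S → ';' / S → X on { ';' }

A FIRST/FIRST conflict occurs when two productions N → α and N → β for the same non-terminal have FIRST(α) ∩ FIRST(β) ≠ ∅ (with ε ∈ FIRST of a nullable right-hand side, so two nullable alternatives also conflict).

FIRST sets of the non-terminals at (or reachable through a nullable prefix from) the front of some alternative:
  FIRST(S) = { '+', ';', 'a' }
  FIRST(X) = { '+', ';', 'a' }

Productions for X:
  X → a: FIRST = { 'a' }
  X → S S: FIRST = { '+', ';', 'a' }
  X → +: FIRST = { '+' }
Productions for S:
  S → ;: FIRST = { ';' }
  S → X: FIRST = { '+', ';', 'a' }

Conflict for X: X → a and X → S S
  Overlap: { 'a' }
Conflict for X: X → S S and X → +
  Overlap: { '+' }
Conflict for S: S → ; and S → X
  Overlap: { ';' }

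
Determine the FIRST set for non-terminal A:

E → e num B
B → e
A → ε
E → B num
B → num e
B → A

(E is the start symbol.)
To compute FIRST(A), examine every production with A on the left-hand side, reading each right-hand side left to right until a non-nullable symbol is reached.

From A → ε:
  - ε-production, so ε ∈ FIRST(A)

Collecting: FIRST(A) = { ε }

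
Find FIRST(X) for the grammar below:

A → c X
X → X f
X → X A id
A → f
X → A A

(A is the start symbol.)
To compute FIRST(X), examine every production with X on the left-hand side, reading each right-hand side left to right until a non-nullable symbol is reached.

FIRST sets of the other non-terminals involved (by the same procedure, iterated to a fixed point):
  FIRST(A) = { 'c', 'f' }

From X → X f:
  - X is the symbol being defined: contributes nothing new
    X is not nullable, so stop
From X → X A id:
  - X is the symbol being defined: contributes nothing new
    X is not nullable, so stop
From X → A A:
  - A is a non-terminal: add FIRST(A) \ {ε} = { 'c', 'f' }
    A is not nullable, so stop

Collecting: FIRST(X) = { 'c', 'f' }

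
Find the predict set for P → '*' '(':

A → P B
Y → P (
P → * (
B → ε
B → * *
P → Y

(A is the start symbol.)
{ '*' }

PREDICT(P → '*' '(') = (FIRST(RHS) \ {ε}) ∪ (FOLLOW(P) if ε ∈ FIRST(RHS), i.e. RHS ⇒* ε)
FIRST('*' '(') = { '*' }
ε ∉ FIRST('*' '('), so FOLLOW(P) is not added.
PREDICT(P → '*' '(') = { '*' }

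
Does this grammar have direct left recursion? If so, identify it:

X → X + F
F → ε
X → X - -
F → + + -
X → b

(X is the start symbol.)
Direct left recursion occurs when N → N α for some non-terminal N (the right-hand side begins with the left-hand side itself).

X → X + F: LEFT RECURSIVE (starts with X)
F → ε: starts with ε
X → X - -: LEFT RECURSIVE (starts with X)
F → + + -: starts with '+'
X → b: starts with b

The grammar has direct left recursion on: X.

Answer: Yes, X is left-recursive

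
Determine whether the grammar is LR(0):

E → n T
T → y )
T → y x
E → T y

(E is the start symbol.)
Augment with E' → E and build the canonical LR(0) collection (I0 = CLOSURE({[E' → . E]}), then GOTO on every symbol after a dot until no new states appear). It has 9 states:
  I0: { [E → . T y], [E → . n T], [E' → . E], [T → . y )], [T → . y x] }  — shift
  I1: { [E' → E .] }  — accept
  I2: { [E → T . y] }  — shift
  I3: { [E → n . T], [T → . y )], [T → . y x] }  — shift
  I4: { [T → y . )], [T → y . x] }  — shift
  I5: { [T → y ) .] }  — reduce
  I6: { [T → y x .] }  — reduce
  I7: { [E → n T .] }  — reduce
  I8: { [E → T y .] }  — reduce

Every state is either a pure shift/goto state or contains exactly one complete item and nothing to shift — no conflicts. The grammar is LR(0).

Answer: Yes, the grammar is LR(0)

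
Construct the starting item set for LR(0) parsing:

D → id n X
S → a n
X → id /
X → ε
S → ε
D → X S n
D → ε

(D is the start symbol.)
First, augment the grammar with D' → D
I₀ = CLOSURE({ [D' → . D] }):
  [D' → . D] has the dot before D: add [D → . id n X], [D → . X S n], [D → .]
  [D → . X S n] has the dot before X: add [X → . id /], [X → .]
No further items can be added.

I₀ = { [D → . X S n], [D → . id n X], [D → .], [D' → . D], [X → . id /], [X → .] }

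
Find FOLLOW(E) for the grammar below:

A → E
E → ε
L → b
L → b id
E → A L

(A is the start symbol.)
To compute FOLLOW(E), find every occurrence of E on a right-hand side N → α E β: add FIRST(β) \ {ε}, and if β is empty or nullable also add FOLLOW(N). Iterate to a fixed point.

In A → E: E is at the end, add FOLLOW(A)

The FOLLOW sets referred to above (computed the same way, to a fixed point):
  FOLLOW(A) = { $, 'b' }

Taking the union: FOLLOW(E) = { $, 'b' }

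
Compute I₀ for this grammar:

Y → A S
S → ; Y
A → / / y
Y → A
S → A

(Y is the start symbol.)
First, augment the grammar with Y' → Y
I₀ = CLOSURE({ [Y' → . Y] }):
  [Y' → . Y] has the dot before Y: add [Y → . A S], [Y → . A]
  [Y → . A S] has the dot before A: add [A → . / / y]
No further items can be added.

I₀ = { [A → . / / y], [Y → . A S], [Y → . A], [Y' → . Y] }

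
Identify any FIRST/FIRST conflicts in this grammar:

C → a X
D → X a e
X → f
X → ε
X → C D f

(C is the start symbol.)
FIRST sets of the non-terminals at (or reachable through a nullable prefix from) the front of some alternative:
  FIRST(C) = { 'a' }

Productions for X:
  X → f: FIRST = { 'f' }
  X → ε: FIRST = { ε }
  X → C D f: FIRST = { 'a' }
C, D have only one production, so no FIRST/FIRST conflict is possible there.

All alternatives of each non-terminal have pairwise disjoint FIRST sets.

Answer: No FIRST/FIRST conflicts.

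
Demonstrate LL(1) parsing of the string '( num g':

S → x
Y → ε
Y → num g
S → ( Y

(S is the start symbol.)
Stack is shown with the top on the left.

Stack    Input      Action
--------------------------
S $      ( num g $  output S → ( Y
( Y $    ( num g $  match '('
Y $      num g $    output Y → num g
num g $  num g $    match 'num'
g $      g $        match 'g'
$        $          accept

The string is accepted.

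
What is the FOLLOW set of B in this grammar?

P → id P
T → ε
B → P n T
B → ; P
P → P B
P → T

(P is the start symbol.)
{ $, ';', 'id', 'n' }

In P → P B: B is at the end, add FOLLOW(P)

The FOLLOW sets referred to above (computed the same way, to a fixed point):
  FOLLOW(P) = { $, ';', 'id', 'n' }

Taking the union: FOLLOW(B) = { $, ';', 'id', 'n' }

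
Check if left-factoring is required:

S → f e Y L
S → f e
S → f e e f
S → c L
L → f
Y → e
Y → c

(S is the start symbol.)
Left-factoring is needed when two productions for the same non-terminal
share a common prefix on the right-hand side.

Productions for S:
  S → f e Y L
  S → f e
  S → f e e f
  S → c L
Productions for Y:
  Y → e
  Y → c

Found common prefix 'f e' in productions for S

Answer: Yes, S has productions with common prefix 'f e'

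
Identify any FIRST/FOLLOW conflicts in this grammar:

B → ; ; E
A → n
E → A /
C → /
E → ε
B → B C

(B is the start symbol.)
No FIRST/FOLLOW conflicts.

Nullable non-terminals: E.
FIRST sets used below: FIRST(A) = { 'n' }

E: nullable alternative(s) E → ε; FOLLOW(E) = { $, '/' }
  E → A /: FIRST \ {ε} = { 'n' } — disjoint from FOLLOW(E)
  E → ε: FIRST \ {ε} = { } — this is the only nullable alternative, skip

A, B, C have no nullable alternative, so no FIRST/FOLLOW check is needed there.

No FIRST/FOLLOW conflicts found.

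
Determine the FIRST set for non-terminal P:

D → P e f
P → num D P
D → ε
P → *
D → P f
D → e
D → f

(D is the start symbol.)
To compute FIRST(P), examine every production with P on the left-hand side, reading each right-hand side left to right until a non-nullable symbol is reached.

From P → num D P:
  - num is a terminal: add 'num' and stop
From P → *:
  - '*' is a terminal: add '*' and stop

Collecting: FIRST(P) = { '*', 'num' }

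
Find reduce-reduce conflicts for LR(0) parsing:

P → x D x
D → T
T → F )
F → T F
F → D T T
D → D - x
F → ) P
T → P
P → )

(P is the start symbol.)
Augment with P' → P and build the canonical LR(0) collection (I0 = CLOSURE({[P' → . P]}), then GOTO on every symbol after a dot until no new states appear). It has 18 states:
  I0: { [P → . )], [P → . x D x], [P' → . P] }  — shift
  I1: { [P → ) .] }  — reduce
  I2: { [P' → P .] }  — accept
  I3: { [D → . D - x], [D → . T], [F → . ) P], [F → . D T T], [F → . T F], [P → . )], [P → . x D x], [P → x . D x], [T → . F )], [T → . P] }  — shift
  I4: { [F → ) . P], [P → ) .], [P → . )], [P → . x D x] }  — shift, reduce
  I5: { [D → . D - x], [D → . T], [D → D . - x], [F → . ) P], [F → . D T T], [F → . T F], [F → D . T T], [P → . )], [P → . x D x], [P → x D . x], [T → . F )], [T → . P] }  — shift
  I6: { [T → F . )] }  — shift
  I7: { [T → P .] }  — reduce
  I8: { [D → . D - x], [D → . T], [D → T .], [F → . ) P], [F → . D T T], [F → . T F], [F → T . F], [P → . )], [P → . x D x], [T → . F )], [T → . P] }  — shift, reduce
  I9: { [D → . D - x], [D → . T], [D → D . - x], [F → . ) P], [F → . D T T], [F → . T F], [F → D . T T], [P → . )], [P → . x D x], [T → . F )], [T → . P] }  — shift
  I10: { [F → T F .], [T → F . )] }  — shift, reduce
  I11: { [T → F ) .] }  — reduce
  I12: { [D → D - . x] }  — shift
  I13: { [D → . D - x], [D → . T], [D → T .], [F → . ) P], [F → . D T T], [F → . T F], [F → D T . T], [F → T . F], [P → . )], [P → . x D x], [T → . F )], [T → . P] }  — shift, reduce
  I14: { [D → . D - x], [D → . T], [D → T .], [F → . ) P], [F → . D T T], [F → . T F], [F → D T T .], [F → T . F], [P → . )], [P → . x D x], [T → . F )], [T → . P] }  — shift, 2 reduces
  I15: { [D → D - x .] }  — reduce
  I16: { [D → . D - x], [D → . T], [F → . ) P], [F → . D T T], [F → . T F], [P → . )], [P → . x D x], [P → x . D x], [P → x D x .], [T → . F )], [T → . P] }  — shift, reduce
  I17: { [F → ) P .] }  — reduce

I14 contains complete items [D → T .], [F → D T T .] — reduce-reduce conflict.

Answer: Yes — I14: [D → T .] vs [F → D T T .]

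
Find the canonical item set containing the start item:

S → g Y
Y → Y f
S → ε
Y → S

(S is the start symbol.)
First, augment the grammar with S' → S
I₀ = CLOSURE({ [S' → . S] }):
  [S' → . S] has the dot before S: add [S → . g Y], [S → .]
No further items can be added.

I₀ = { [S → . g Y], [S → .], [S' → . S] }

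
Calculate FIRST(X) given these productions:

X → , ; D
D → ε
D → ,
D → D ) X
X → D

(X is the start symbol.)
To compute FIRST(X), examine every production with X on the left-hand side, reading each right-hand side left to right until a non-nullable symbol is reached.

FIRST sets of the other non-terminals involved (by the same procedure, iterated to a fixed point):
  FIRST(D) = { ')', ',', ε }

From X → , ; D:
  - ',' is a terminal: add ',' and stop
From X → D:
  - D is a non-terminal: add FIRST(D) \ {ε} = { ')', ',' }
    D is nullable and nothing follows, so the whole right-hand side can vanish: ε ∈ FIRST(X)

Collecting: FIRST(X) = { ')', ',', ε }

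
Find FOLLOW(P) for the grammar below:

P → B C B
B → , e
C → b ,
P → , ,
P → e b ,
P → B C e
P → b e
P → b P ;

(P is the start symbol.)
{ $, ';' }

To compute FOLLOW(P), find every occurrence of P on a right-hand side N → α P β: add FIRST(β) \ {ε}, and if β is empty or nullable also add FOLLOW(N). Iterate to a fixed point.

P is the start symbol, so $ ∈ FOLLOW(P).
In P → b P ;: P is followed by ';', add FIRST(';') \ {ε} = { ';' }

Taking the union: FOLLOW(P) = { $, ';' }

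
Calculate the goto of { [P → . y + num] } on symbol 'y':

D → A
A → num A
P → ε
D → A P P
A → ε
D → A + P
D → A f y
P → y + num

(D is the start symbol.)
GOTO(I, 'y') = CLOSURE({ [A → αX.β] : [A → α.Xβ] ∈ I, X = 'y' })

Items with dot before 'y', with the dot advanced:
  [P → . y + num] → [P → y . + num]
Closure adds nothing (no advanced item has the dot before a non-terminal).

GOTO = { [P → y . + num] }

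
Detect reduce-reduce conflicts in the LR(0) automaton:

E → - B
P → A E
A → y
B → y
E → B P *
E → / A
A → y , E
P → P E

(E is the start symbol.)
No reduce-reduce conflicts

A reduce-reduce conflict occurs when an LR(0) state has two complete items [A → α .] and [B → β .] — both call for a reduction, and with no lookahead the parser cannot choose between them.

Augment with E' → E and build the canonical LR(0) collection (I0 = CLOSURE({[E' → . E]}), then GOTO on every symbol after a dot until no new states appear). It has 16 states:
  I0: { [B → . y], [E → . - B], [E → . / A], [E → . B P *], [E' → . E] }  — shift
  I1: { [B → . y], [E → - . B] }  — shift
  I2: { [A → . y , E], [A → . y], [E → / . A] }  — shift
  I3: { [A → . y , E], [A → . y], [E → B . P *], [P → . A E], [P → . P E] }  — shift
  I4: { [E' → E .] }  — accept
  I5: { [B → y .] }  — reduce
  I6: { [B → . y], [E → . - B], [E → . / A], [E → . B P *], [P → A . E] }  — shift
  I7: { [B → . y], [E → . - B], [E → . / A], [E → . B P *], [E → B P . *], [P → P . E] }  — shift
  I8: { [A → y . , E], [A → y .] }  — shift, reduce
  I9: { [A → y , . E], [B → . y], [E → . - B], [E → . / A], [E → . B P *] }  — shift
  I10: { [A → y , E .] }  — reduce
  I11: { [E → B P * .] }  — reduce
  I12: { [P → P E .] }  — reduce
  I13: { [P → A E .] }  — reduce
  I14: { [E → / A .] }  — reduce
  I15: { [E → - B .] }  — reduce

No state contains more than one complete item.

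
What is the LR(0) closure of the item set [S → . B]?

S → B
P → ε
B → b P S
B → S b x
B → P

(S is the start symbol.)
{ [B → . P], [B → . S b x], [B → . b P S], [P → .], [S → . B] }

To compute CLOSURE, for each item [A → α.Bβ] where B is a non-terminal, add [B → .γ] for all productions B → γ; repeat for the newly added items until nothing changes.

Start with: [S → . B]
  [S → . B] has the dot before B: add [B → . b P S], [B → . S b x], [B → . P]
  [B → . S b x] has the dot before S: all S-items already present
  [B → . P] has the dot before P: add [P → .]
No further items can be added.

CLOSURE = { [B → . P], [B → . S b x], [B → . b P S], [P → .], [S → . B] }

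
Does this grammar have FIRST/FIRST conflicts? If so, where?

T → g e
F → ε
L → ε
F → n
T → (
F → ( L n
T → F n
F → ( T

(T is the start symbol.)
Yes. T → '(' / T → F n on { '(' }; F → '(' L n / F → '(' T on { '(' }

A FIRST/FIRST conflict occurs when two productions N → α and N → β for the same non-terminal have FIRST(α) ∩ FIRST(β) ≠ ∅ (with ε ∈ FIRST of a nullable right-hand side, so two nullable alternatives also conflict).

FIRST sets of the non-terminals at (or reachable through a nullable prefix from) the front of some alternative:
  FIRST(F) = { '(', 'n', ε }

Productions for T:
  T → g e: FIRST = { 'g' }
  T → (: FIRST = { '(' }
  T → F n: FIRST = { '(', 'n' }
Productions for F:
  F → ε: FIRST = { ε }
  F → n: FIRST = { 'n' }
  F → ( L n: FIRST = { '(' }
  F → ( T: FIRST = { '(' }
L has only one production, so no FIRST/FIRST conflict is possible there.

Conflict for T: T → ( and T → F n
  Overlap: { '(' }
Conflict for F: F → ( L n and F → ( T
  Overlap: { '(' }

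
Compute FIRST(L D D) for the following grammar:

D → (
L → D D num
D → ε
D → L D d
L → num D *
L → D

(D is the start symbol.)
FIRST sets of the non-terminals involved (from the grammar, by fixed-point iteration):
  FIRST(L) = { '(', 'd', 'num', ε }
  FIRST(D) = { '(', 'd', 'num', ε }

To compute FIRST(L D D), process the symbols left to right:
Symbol L is a non-terminal. Add FIRST(L) \ {ε} = { '(', 'd', 'num' }
L is nullable (ε ∈ FIRST(L)), continue to the next symbol.
Symbol D is a non-terminal. Add FIRST(D) \ {ε} = { '(', 'd', 'num' }
D is nullable (ε ∈ FIRST(D)), continue to the next symbol.
Symbol D is a non-terminal. Add FIRST(D) \ {ε} = { '(', 'd', 'num' }
D is nullable (ε ∈ FIRST(D)), continue to the next symbol.
All symbols are nullable, so ε is in the result.
FIRST(L D D) = { '(', 'd', 'num', ε }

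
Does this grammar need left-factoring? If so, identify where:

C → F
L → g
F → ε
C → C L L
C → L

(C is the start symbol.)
No, left-factoring is not needed

Left-factoring is needed when two productions for the same non-terminal
share a common prefix on the right-hand side.

Productions for C:
  C → F
  C → C L L
  C → L

No common prefixes found.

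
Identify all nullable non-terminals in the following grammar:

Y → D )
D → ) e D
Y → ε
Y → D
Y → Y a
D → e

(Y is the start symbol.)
{ 'Y' }

A non-terminal is nullable if it can derive ε (the empty string): either it has an ε-production, or it has a production whose right-hand side consists entirely of nullable non-terminals.

ε-productions: Y → ε
So Y is immediately nullable.
No further non-terminal can be added: every production for the remaining non-terminals contains a terminal or a non-nullable non-terminal.
Nullable = { 'Y' }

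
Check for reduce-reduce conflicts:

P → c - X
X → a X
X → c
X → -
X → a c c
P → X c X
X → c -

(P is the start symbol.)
Augment with P' → P and build the canonical LR(0) collection (I0 = CLOSURE({[P' → . P]}), then GOTO on every symbol after a dot until no new states appear). It has 15 states:
  I0: { [P → . X c X], [P → . c - X], [P' → . P], [X → . -], [X → . a X], [X → . a c c], [X → . c -], [X → . c] }  — shift
  I1: { [X → - .] }  — reduce
  I2: { [P' → P .] }  — accept
  I3: { [P → X . c X] }  — shift
  I4: { [X → . -], [X → . a X], [X → . a c c], [X → . c -], [X → . c], [X → a . X], [X → a . c c] }  — shift
  I5: { [P → c . - X], [X → c . -], [X → c .] }  — shift, reduce
  I6: { [P → c - . X], [X → . -], [X → . a X], [X → . a c c], [X → . c -], [X → . c], [X → c - .] }  — shift, reduce
  I7: { [P → c - X .] }  — reduce
  I8: { [X → c . -], [X → c .] }  — shift, reduce
  I9: { [X → c - .] }  — reduce
  I10: { [X → a X .] }  — reduce
  I11: { [X → a c . c], [X → c . -], [X → c .] }  — shift, reduce
  I12: { [X → a c c .] }  — reduce
  I13: { [P → X c . X], [X → . -], [X → . a X], [X → . a c c], [X → . c -], [X → . c] }  — shift
  I14: { [P → X c X .] }  — reduce

No state contains more than one complete item.

Answer: No reduce-reduce conflicts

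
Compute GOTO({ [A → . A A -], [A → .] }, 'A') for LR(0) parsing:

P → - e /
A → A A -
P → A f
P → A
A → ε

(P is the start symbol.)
GOTO(I, 'A') = CLOSURE({ [A → αX.β] : [A → α.Xβ] ∈ I, X = 'A' })

Items with dot before 'A', with the dot advanced:
  [A → . A A -] → [A → A . A -]
Closure of the advanced items:
  [A → A . A -] has the dot before A: add [A → . A A -], [A → .]

GOTO = { [A → . A A -], [A → .], [A → A . A -] }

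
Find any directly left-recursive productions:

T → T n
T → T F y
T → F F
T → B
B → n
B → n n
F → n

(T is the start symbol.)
Yes, T is left-recursive

T → T n: LEFT RECURSIVE (starts with T)
T → T F y: LEFT RECURSIVE (starts with T)
T → F F: starts with F
T → B: starts with B
B → n: starts with n
B → n n: starts with n
F → n: starts with n

The grammar has direct left recursion on: T.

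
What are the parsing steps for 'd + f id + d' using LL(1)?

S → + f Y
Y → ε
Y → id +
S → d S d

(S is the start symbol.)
Stack is shown with the top on the left.

Stack      Input           Action
---------------------------------
S $        d + f id + d $  output S → d S d
d S d $    d + f id + d $  match 'd'
S d $      + f id + d $    output S → + f Y
+ f Y d $  + f id + d $    match '+'
f Y d $    f id + d $      match 'f'
Y d $      id + d $        output Y → id +
id + d $   id + d $        match 'id'
+ d $      + d $           match '+'
d $        d $             match 'd'
$          $               accept

The string is accepted.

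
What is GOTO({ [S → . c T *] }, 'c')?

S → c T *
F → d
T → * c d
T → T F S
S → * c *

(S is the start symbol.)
GOTO(I, 'c') = CLOSURE({ [A → αX.β] : [A → α.Xβ] ∈ I, X = 'c' })

Items with dot before 'c', with the dot advanced:
  [S → . c T *] → [S → c . T *]
Closure of the advanced items:
  [S → c . T *] has the dot before T: add [T → . * c d], [T → . T F S]

GOTO = { [S → c . T *], [T → . * c d], [T → . T F S] }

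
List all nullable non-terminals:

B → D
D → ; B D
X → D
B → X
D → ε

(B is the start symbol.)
ε-productions: D → ε
So D is immediately nullable.
B → D: every symbol on the right is nullable, so B is nullable too.
X → D: every symbol on the right is nullable, so X is nullable too.
Every non-terminal is now nullable.
Nullable = { 'B', 'D', 'X' }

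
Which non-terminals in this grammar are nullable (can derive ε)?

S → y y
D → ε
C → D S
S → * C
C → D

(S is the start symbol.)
ε-productions: D → ε
So D is immediately nullable.
C → D: every symbol on the right is nullable, so C is nullable too.
No further non-terminal can be added: every production for the remaining non-terminals contains a terminal or a non-nullable non-terminal.
Nullable = { 'C', 'D' }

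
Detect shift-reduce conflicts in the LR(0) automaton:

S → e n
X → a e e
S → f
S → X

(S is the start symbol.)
No shift-reduce conflicts

Augment with S' → S and build the canonical LR(0) collection (I0 = CLOSURE({[S' → . S]}), then GOTO on every symbol after a dot until no new states appear). It has 9 states:
  I0: { [S → . X], [S → . e n], [S → . f], [S' → . S], [X → . a e e] }  — shift
  I1: { [S' → S .] }  — accept
  I2: { [S → X .] }  — reduce
  I3: { [X → a . e e] }  — shift
  I4: { [S → e . n] }  — shift
  I5: { [S → f .] }  — reduce
  I6: { [S → e n .] }  — reduce
  I7: { [X → a e . e] }  — shift
  I8: { [X → a e e .] }  — reduce

No state contains both a complete item and a shift item.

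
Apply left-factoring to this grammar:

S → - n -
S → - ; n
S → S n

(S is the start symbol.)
Left-factoring transforms A → αβ₁ | αβ₂ into A → αA' and A' → β₁ | β₂
(α is the longest common prefix among the alternatives). Repeat until
no nonterminal has two alternatives with a common prefix.

Round 1: S has alternatives sharing prefix '-'. Introduce S': S → - S'
  Add: S' → n -
  Add: S' → ; n

No remaining common prefixes — done.

Resulting grammar:
S → - S'
S' → n -
S' → ; n
S → S n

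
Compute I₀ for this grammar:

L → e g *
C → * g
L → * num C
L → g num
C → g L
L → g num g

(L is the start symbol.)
First, augment the grammar with L' → L
I₀ = CLOSURE({ [L' → . L] }):
  [L' → . L] has the dot before L: add [L → . e g *], [L → . * num C], [L → . g num], [L → . g num g]
No further items can be added.

I₀ = { [L → . * num C], [L → . e g *], [L → . g num g], [L → . g num], [L' → . L] }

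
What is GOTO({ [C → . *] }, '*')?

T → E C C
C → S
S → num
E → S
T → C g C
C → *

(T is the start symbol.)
{ [C → * .] }

GOTO(I, '*') = CLOSURE({ [A → αX.β] : [A → α.Xβ] ∈ I, X = '*' })

Items with dot before '*', with the dot advanced:
  [C → . *] → [C → * .]
Closure adds nothing (no advanced item has the dot before a non-terminal).

GOTO = { [C → * .] }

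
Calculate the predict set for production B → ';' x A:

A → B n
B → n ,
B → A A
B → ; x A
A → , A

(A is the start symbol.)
{ ';' }

PREDICT(B → ';' x A) = (FIRST(RHS) \ {ε}) ∪ (FOLLOW(B) if ε ∈ FIRST(RHS), i.e. RHS ⇒* ε)
FIRST(';' x A) = { ';' }
ε ∉ FIRST(';' x A), so FOLLOW(B) is not added.
PREDICT(B → ';' x A) = { ';' }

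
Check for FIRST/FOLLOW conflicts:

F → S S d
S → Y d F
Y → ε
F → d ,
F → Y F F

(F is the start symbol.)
A FIRST/FOLLOW conflict occurs when a non-terminal N has a nullable alternative N → β (β ⇒* ε) and another alternative N → α with FIRST(α) ∩ FOLLOW(N) ≠ ∅: on such a lookahead the parser cannot decide between expanding α and letting N vanish via β.

Nullable non-terminals: Y.
Y has a nullable alternative but only one production, so nothing to check.

F, S have no nullable alternative, so no FIRST/FOLLOW check is needed there.

No FIRST/FOLLOW conflicts found.

Answer: No FIRST/FOLLOW conflicts.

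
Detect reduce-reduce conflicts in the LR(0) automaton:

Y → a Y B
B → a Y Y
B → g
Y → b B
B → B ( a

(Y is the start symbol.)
No reduce-reduce conflicts

A reduce-reduce conflict occurs when an LR(0) state has two complete items [A → α .] and [B → β .] — both call for a reduction, and with no lookahead the parser cannot choose between them.

Augment with Y' → Y and build the canonical LR(0) collection (I0 = CLOSURE({[Y' → . Y]}), then GOTO on every symbol after a dot until no new states appear). It has 13 states:
  I0: { [Y → . a Y B], [Y → . b B], [Y' → . Y] }  — shift
  I1: { [Y' → Y .] }  — accept
  I2: { [Y → . a Y B], [Y → . b B], [Y → a . Y B] }  — shift
  I3: { [B → . B ( a], [B → . a Y Y], [B → . g], [Y → b . B] }  — shift
  I4: { [B → B . ( a], [Y → b B .] }  — shift, reduce
  I5: { [B → a . Y Y], [Y → . a Y B], [Y → . b B] }  — shift
  I6: { [B → g .] }  — reduce
  I7: { [B → a Y . Y], [Y → . a Y B], [Y → . b B] }  — shift
  I8: { [B → a Y Y .] }  — reduce
  I9: { [B → B ( . a] }  — shift
  I10: { [B → B ( a .] }  — reduce
  I11: { [B → . B ( a], [B → . a Y Y], [B → . g], [Y → a Y . B] }  — shift
  I12: { [B → B . ( a], [Y → a Y B .] }  — shift, reduce

No state contains more than one complete item.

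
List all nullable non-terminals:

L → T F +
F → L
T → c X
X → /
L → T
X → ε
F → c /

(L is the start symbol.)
ε-productions: X → ε
So X is immediately nullable.
No further non-terminal can be added: every production for the remaining non-terminals contains a terminal or a non-nullable non-terminal.
Nullable = { 'X' }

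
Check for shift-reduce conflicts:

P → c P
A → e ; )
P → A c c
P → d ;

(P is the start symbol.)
No shift-reduce conflicts

A shift-reduce conflict occurs when an LR(0) state has both:
  - a complete (reduce) item [A → α .] (dot at the end), and
  - a shift item [B → β . c γ] (dot before a terminal).

Augment with P' → P and build the canonical LR(0) collection (I0 = CLOSURE({[P' → . P]}), then GOTO on every symbol after a dot until no new states appear). It has 12 states:
  I0: { [A → . e ; )], [P → . A c c], [P → . c P], [P → . d ;], [P' → . P] }  — shift
  I1: { [P → A . c c] }  — shift
  I2: { [P' → P .] }  — accept
  I3: { [A → . e ; )], [P → . A c c], [P → . c P], [P → . d ;], [P → c . P] }  — shift
  I4: { [P → d . ;] }  — shift
  I5: { [A → e . ; )] }  — shift
  I6: { [A → e ; . )] }  — shift
  I7: { [A → e ; ) .] }  — reduce
  I8: { [P → d ; .] }  — reduce
  I9: { [P → c P .] }  — reduce
  I10: { [P → A c . c] }  — shift
  I11: { [P → A c c .] }  — reduce

No state contains both a complete item and a shift item.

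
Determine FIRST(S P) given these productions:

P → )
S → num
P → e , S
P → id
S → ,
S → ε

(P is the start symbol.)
FIRST sets of the non-terminals involved (from the grammar, by fixed-point iteration):
  FIRST(S) = { ',', 'num', ε }
  FIRST(P) = { ')', 'e', 'id' }

To compute FIRST(S P), process the symbols left to right:
Symbol S is a non-terminal. Add FIRST(S) \ {ε} = { ',', 'num' }
S is nullable (ε ∈ FIRST(S)), continue to the next symbol.
Symbol P is a non-terminal. Add FIRST(P) \ {ε} = { ')', 'e', 'id' }
P is not nullable (ε ∉ FIRST(P)), so stop here.
FIRST(S P) = { ')', ',', 'e', 'id', 'num' }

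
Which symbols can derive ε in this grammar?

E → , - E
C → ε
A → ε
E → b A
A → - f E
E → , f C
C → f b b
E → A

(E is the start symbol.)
{ 'A', 'C', 'E' }

A non-terminal is nullable if it can derive ε (the empty string): either it has an ε-production, or it has a production whose right-hand side consists entirely of nullable non-terminals.

ε-productions: C → ε, A → ε
So C, A are immediately nullable.
E → A: every symbol on the right is nullable, so E is nullable too.
Every non-terminal is now nullable.
Nullable = { 'A', 'C', 'E' }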